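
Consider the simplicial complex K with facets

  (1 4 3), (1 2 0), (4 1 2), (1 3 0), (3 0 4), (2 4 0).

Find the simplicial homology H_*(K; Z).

Take the total order 0 < 1 < 2 < 3 < 4 on the vertex set. Then K (dimension 2) consists of the simplices:

  0-simplices (5): [0], [1], [2], [3], [4]
  1-simplices (9): [0,1], [0,2], [0,3], [0,4], [1,2], [1,3], [1,4], [2,4], [3,4]
  2-simplices (6): [0,1,2], [0,1,3], [0,2,4], [0,3,4], [1,2,4], [1,3,4]

giving chain groups C_0 ≅ Z^5, C_1 ≅ Z^9, C_2 ≅ Z^6.

∂_1: C_1 → C_0 sends each edge [p,q] (with p < q) to q − p. For instance
  ∂[0,4] = [4] − [0].
As a 5×9 matrix over Z this has rank 4, with invariant factors (1,1,1,1).

The boundary map ∂_2: C_2 → C_1 maps a triangle to the signed sum of its edges. For instance
  ∂[0,1,2] = [1,2] − [0,2] + [0,1],
  ∂[1,2,4] = [2,4] − [1,4] + [1,2].
As a 9×6 matrix over Z this has rank 5, with invariant factors (1,1,1,1,1).

Reading off H_k = ker ∂_k / im ∂_{k+1}:

  H_0: rank C_0 − rank ∂_1 = 5 − 4 = 1, and the invariant factors of ∂_1 are all 1, so H_0 = Z.
  H_1: rank ker ∂_1 − rank ∂_2 = (9 − 4) − 5 = 0, and the invariant factors of ∂_2 are all 1, so H_1 = 0.
  H_2: rank ker ∂_2 − rank ∂_3 = (6 − 5) − 0 = 1, and there is no ∂_3, so H_2 = Z.

As a check, the Euler characteristic is 5 − 9 + 6 = 2, which agrees with 1 − 0 + 1 = 2.

H_0 = Z,  H_1 = 0,  H_2 = Z.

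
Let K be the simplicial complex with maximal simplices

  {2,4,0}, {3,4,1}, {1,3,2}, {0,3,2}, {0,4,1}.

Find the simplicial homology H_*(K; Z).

Take the total order 0 < 1 < 2 < 3 < 4 on the vertex set. Then K (dimension 2) consists of the simplices:

  0-simplices (5): [0], [1], [2], [3], [4]
  1-simplices (10): [0,1], [0,2], [0,3], [0,4], [1,2], [1,3], [1,4], [2,3], [2,4], [3,4]
  2-simplices (5): [0,1,4], [0,2,3], [0,2,4], [1,2,3], [1,3,4]

Hence C_0 ≅ Z^5, C_1 ≅ Z^10, C_2 ≅ Z^5.

∂_1: C_1 → C_0 sends each edge [p,q] (with p < q) to q − p.
This gives a 5×10 integer matrix of rank 4; reducing to Smith normal form yields diagonal entries (1,1,1,1).

The boundary map ∂_2: C_2 → C_1 acts by ∂[p,q,r] = [q,r] − [p,r] + [p,q]. For instance
  ∂[1,2,3] = [2,3] − [1,3] + [1,2],
  ∂[0,1,4] = [1,4] − [0,4] + [0,1].
As a 10×5 matrix over Z this has rank 5, with invariant factors (1,1,1,1,1).

Reading off H_k = ker ∂_k / im ∂_{k+1}:

  H_0: rank C_0 − rank ∂_1 = 5 − 4 = 1, and the invariant factors of ∂_1 are all 1, so H_0 = Z.
  H_1: rank ker ∂_1 − rank ∂_2 = (10 − 4) − 5 = 1, and the invariant factors of ∂_2 are all 1, so H_1 = Z.
  H_2: rank ker ∂_2 − rank ∂_3 = (5 − 5) − 0 = 0, and there is no ∂_3, so H_2 = 0.

H_0 = Z,  H_1 = Z,  H_2 = 0.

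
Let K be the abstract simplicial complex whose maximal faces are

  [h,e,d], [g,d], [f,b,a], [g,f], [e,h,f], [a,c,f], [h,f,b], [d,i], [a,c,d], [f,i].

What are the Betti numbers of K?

b_0 = 1, b_1 = 3, b_2 = 0.

We work with the vertex ordering a < b < c < d < e < f < g < h < i. The simplices of K, each written with vertices in increasing order, are:

  0-simplices (9): a, b, c, d, e, f, g, h, i
  1-simplices (17): ab, ac, ad, af, bf, bh, cd, cf, de, dg, dh, di, ef, eh, fg, fh, fi
  2-simplices (6): abf, acd, acf, bfh, deh, efh

so the chain groups are C_0 ≅ Z^9, C_1 ≅ Z^17, C_2 ≅ Z^6.

Boundary ∂_1: C_1 → C_0 sends each edge [p,q] (with p < q) to q − p.
This gives a 9×17 integer matrix of rank 8; reducing to Smith normal form yields diagonal entries (1,1,1,1,1,1,1,1).

Boundary ∂_2: C_2 → C_1 acts by ∂[p,q,r] = [q,r] − [p,r] + [p,q]. For instance
  ∂efh = fh − eh + ef,
  ∂deh = eh − dh + de.
The 17×6 boundary matrix has rank 6 and Smith normal form diag(1,1,1,1,1,1).

Now H_k = ker ∂_k / im ∂_{k+1}, so:

  H_0: rank C_0 − rank ∂_1 = 9 − 8 = 1, and the invariant factors of ∂_1 are all 1, so H_0 = Z.
  H_1: rank ker ∂_1 − rank ∂_2 = (17 − 8) − 6 = 3, and the invariant factors of ∂_2 are all 1, so H_1 = Z^3.
  H_2: rank ker ∂_2 − rank ∂_3 = (6 − 6) − 0 = 0, and there is no ∂_3, so H_2 = 0.

As a check, the Euler characteristic is 9 − 17 + 6 = -2, which agrees with 1 − 3 + 0 = -2.

Hence the Betti numbers are b_0 = 1, b_1 = 3, b_2 = 0.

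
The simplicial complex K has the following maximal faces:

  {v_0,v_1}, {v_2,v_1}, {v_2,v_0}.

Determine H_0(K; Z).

H_0 = Z.

Fix the vertex order v_0 < v_1 < v_2 and write every simplex with vertices in increasing order. Then dim K = 1 and the simplices of K are:

  0-simplices (3): [v_0], [v_1], [v_2]
  1-simplices (3): [v_0,v_1], [v_0,v_2], [v_1,v_2]

giving chain groups C_0 ≅ Z^3, C_1 ≅ Z^3.

The boundary map ∂_1: C_1 → C_0 maps an edge to its endpoints' difference, ∂[p,q] = q − p. For instance
  ∂[v_0,v_2] = [v_2] − [v_0].
This gives a 3×3 integer matrix of rank 2; reducing to Smith normal form yields diagonal entries (1,1).

Now H_k = ker ∂_k / im ∂_{k+1}, so:

  H_0: rank C_0 − rank ∂_1 = 3 − 2 = 1, and the invariant factors of ∂_1 are all 1, so H_0 = Z.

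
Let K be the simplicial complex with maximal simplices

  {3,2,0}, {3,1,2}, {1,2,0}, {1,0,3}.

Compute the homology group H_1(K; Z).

H_1 ≅ 0.

Order the vertices as 0 < 1 < 2 < 3. Listing each simplex with vertices in this order, K has dimension 2 with simplices:

  0-simplices (4): [0], [1], [2], [3]
  1-simplices (6): [0,1], [0,2], [0,3], [1,2], [1,3], [2,3]
  2-simplices (4): [0,1,2], [0,1,3], [0,2,3], [1,2,3]

so the chain groups are C_0 ≅ Z^4, C_1 ≅ Z^6, C_2 ≅ Z^4.

∂_1: C_1 → C_0 maps an edge to its endpoints' difference, ∂[p,q] = q − p. For instance
  ∂[1,2] = [2] − [1].
This gives a 4×6 integer matrix of rank 3; reducing to Smith normal form yields diagonal entries (1,1,1).

Boundary ∂_2: C_2 → C_1 maps a triangle to the signed sum of its edges. For instance
  ∂[0,1,3] = [1,3] − [0,3] + [0,1],
  ∂[1,2,3] = [2,3] − [1,3] + [1,2].
This gives a 6×4 integer matrix of rank 3; reducing to Smith normal form yields diagonal entries (1,1,1).

Now H_k = ker ∂_k / im ∂_{k+1}, so:

  H_1: rank ker ∂_1 − rank ∂_2 = (6 − 3) − 3 = 0, and the invariant factors of ∂_2 are all 1, so H_1 ≅ 0.

(K is a triangulation of the 2-sphere S^2.)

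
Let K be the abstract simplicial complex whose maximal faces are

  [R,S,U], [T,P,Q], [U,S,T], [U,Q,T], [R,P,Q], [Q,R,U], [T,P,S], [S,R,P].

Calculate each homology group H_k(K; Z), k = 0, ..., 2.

H_0 ≅ Z,  H_1 = 0,  H_2 ≅ Z.

Fix the vertex order P < Q < R < S < T < U and write every simplex with vertices in increasing order. Then dim K = 2 and the simplices of K are:

  0-simplices (6): P, Q, R, S, T, U
  1-simplices (12): PQ, PR, PS, PT, QR, QT, QU, RS, RU, ST, SU, TU
  2-simplices (8): PQR, PQT, PRS, PST, QRU, QTU, RSU, STU

Hence C_0 ≅ Z^6, C_1 ≅ Z^12, C_2 ≅ Z^8.

The boundary map ∂_1: C_1 → C_0 sends each edge [p,q] (with p < q) to q − p. For instance
  ∂PS = S − P.
This gives a 6×12 integer matrix of rank 5; reducing to Smith normal form yields diagonal entries (1,1,1,1,1).

∂_2: C_2 → C_1 maps a triangle to the signed sum of its edges. For instance
  ∂QRU = RU − QU + QR,
  ∂PQT = QT − PT + PQ.
This gives a 12×8 integer matrix of rank 7; reducing to Smith normal form yields diagonal entries (1,1,1,1,1,1,1).

Now H_k = ker ∂_k / im ∂_{k+1}, so:

  H_0: rank C_0 − rank ∂_1 = 6 − 5 = 1, and the invariant factors of ∂_1 are all 1, so H_0 ≅ Z.
  H_1: rank ker ∂_1 − rank ∂_2 = (12 − 5) − 7 = 0, and the invariant factors of ∂_2 are all 1, so H_1 ≅ 0.
  H_2: rank ker ∂_2 − rank ∂_3 = (8 − 7) − 0 = 1, and there is no ∂_3, so H_2 ≅ Z.

(K is a triangulation of the 2-sphere S^2.)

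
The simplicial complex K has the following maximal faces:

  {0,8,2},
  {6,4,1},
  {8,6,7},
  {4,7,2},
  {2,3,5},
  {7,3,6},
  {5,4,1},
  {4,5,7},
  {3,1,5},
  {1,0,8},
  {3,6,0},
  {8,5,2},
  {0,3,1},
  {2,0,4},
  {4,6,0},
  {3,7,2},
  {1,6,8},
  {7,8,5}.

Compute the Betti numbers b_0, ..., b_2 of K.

b_0 = 1, b_1 = 1, b_2 = 0.

Take the total order 0 < 1 < 2 < 3 < 4 < 5 < 6 < 7 < 8 on the vertex set. Then K (dimension 2) consists of the simplices:

  0-simplices (9): [0], [1], [2], [3], [4], [5], [6], [7], [8]
  1-simplices (27): (27 of them)
  2-simplices (18): [0,1,3], [0,1,8], [0,2,4], [0,2,8], [0,3,6], [0,4,6], [1,3,5], [1,4,5], [1,4,6], [1,6,8], [2,3,5], [2,3,7], [2,4,7], [2,5,8], [3,6,7], [4,5,7], [5,7,8], [6,7,8]

giving chain groups C_0 ≅ Z^9, C_1 ≅ Z^27, C_2 ≅ Z^18.

∂_1: C_1 → C_0 is given by ∂[p,q] = [q] − [p].
The resulting 9×27 matrix has rank 8, and its Smith normal form has invariant factors (1,1,1,1,1,1,1,1).

Boundary ∂_2: C_2 → C_1 acts by ∂[p,q,r] = [q,r] − [p,r] + [p,q]. For instance
  ∂[1,4,6] = [4,6] − [1,6] + [1,4],
  ∂[0,2,8] = [2,8] − [0,8] + [0,2].
This gives a 27×18 integer matrix of rank 18; reducing to Smith normal form yields diagonal entries (1,1,1,1,1,1,1,1,1,1,1,1,1,1,1,1,1,2).

From H_k ≅ ker(∂_k) / im(∂_{k+1}) we obtain:

  H_0: rank C_0 − rank ∂_1 = 9 − 8 = 1, and the invariant factors of ∂_1 are all 1, so H_0 ≅ Z.
  H_1: rank ker ∂_1 − rank ∂_2 = (27 − 8) − 18 = 1, and ∂_2 has invariant factor 2 > 1, so H_1 ≅ Z × Z/2.
  H_2: rank ker ∂_2 − rank ∂_3 = (18 − 18) − 0 = 0, and there is no ∂_3, so H_2 ≅ 0.

As a check, the Euler characteristic is 9 − 27 + 18 = 0, which agrees with 1 − 1 + 0 = 0.

Hence the Betti numbers are b_0 = 1, b_1 = 1, b_2 = 0.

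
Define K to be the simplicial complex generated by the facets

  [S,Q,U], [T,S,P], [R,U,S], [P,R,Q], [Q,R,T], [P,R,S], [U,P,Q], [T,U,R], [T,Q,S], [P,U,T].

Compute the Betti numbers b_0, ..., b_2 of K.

b_0 = 1, b_1 = 0, b_2 = 0.

Take the total order P < Q < R < S < T < U on the vertex set. Then K (dimension 2) consists of the simplices:

  0-simplices (6): P, Q, R, S, T, U
  1-simplices (15): PQ, PR, PS, PT, PU, QR, QS, QT, QU, RS, RT, RU, ST, SU, TU
  2-simplices (10): PQR, PQU, PRS, PST, PTU, QRT, QST, QSU, RSU, RTU

Hence C_0 ≅ Z^6, C_1 ≅ Z^15, C_2 ≅ Z^10.

∂_1: C_1 → C_0 is given by ∂[p,q] = [q] − [p]. For instance
  ∂PQ = Q − P.
This gives a 6×15 integer matrix of rank 5; reducing to Smith normal form yields diagonal entries (1,1,1,1,1).

Boundary ∂_2: C_2 → C_1 sends each 2-simplex [p,q,r] to [q,r] − [p,r] + [p,q]. For instance
  ∂QST = ST − QT + QS,
  ∂RTU = TU − RU + RT.
The resulting 15×10 matrix has rank 10, and its Smith normal form has invariant factors (1,1,1,1,1,1,1,1,1,2).

Reading off H_k = ker ∂_k / im ∂_{k+1}:

  H_0: rank C_0 − rank ∂_1 = 6 − 5 = 1, and the invariant factors of ∂_1 are all 1, so H_0 ≅ Z.
  H_1: rank ker ∂_1 − rank ∂_2 = (15 − 5) − 10 = 0, and ∂_2 has invariant factor 2 > 1, so H_1 ≅ Z/2.
  H_2: rank ker ∂_2 − rank ∂_3 = (10 − 10) − 0 = 0, and there is no ∂_3, so H_2 ≅ 0.

(K is a triangulation of the real projective plane RP^2.)

Hence the Betti numbers are b_0 = 1, b_1 = 0, b_2 = 0.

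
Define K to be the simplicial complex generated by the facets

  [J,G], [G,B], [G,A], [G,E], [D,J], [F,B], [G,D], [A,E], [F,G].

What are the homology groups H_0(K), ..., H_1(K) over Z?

We work with the vertex ordering A < B < D < E < F < G < J. The simplices of K, each written with vertices in increasing order, are:

  0-simplices (7): A, B, D, E, F, G, J
  1-simplices (9): AE, AG, BF, BG, DG, DJ, EG, FG, GJ

so the chain groups are C_0 ≅ Z^7, C_1 ≅ Z^9.

∂_1: C_1 → C_0 is given by ∂[p,q] = [q] − [p].
The 7×9 boundary matrix has rank 6 and Smith normal form diag(1,1,1,1,1,1).

Computing H_k = (kernel of ∂_k) / (image of ∂_{k+1}):

  H_0: rank C_0 − rank ∂_1 = 7 − 6 = 1, and the invariant factors of ∂_1 are all 1, so H_0 = Z.
  H_1: rank ker ∂_1 − rank ∂_2 = (9 − 6) − 0 = 3, and there is no ∂_2, so H_1 = Z^3.

(K is a triangulation of a wedge of 3 circles.)

H_0 ≅ Z,  H_1 ≅ Z^3.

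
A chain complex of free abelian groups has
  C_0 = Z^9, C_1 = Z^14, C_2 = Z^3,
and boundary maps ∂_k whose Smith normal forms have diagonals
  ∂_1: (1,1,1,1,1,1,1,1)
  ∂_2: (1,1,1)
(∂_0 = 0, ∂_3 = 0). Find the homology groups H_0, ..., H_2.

H_0: b_0 = 9 − 0 − 8 = 1; torsion from ∂_1 factors > 1: none. So H_0 = Z.
H_1: b_1 = 14 − 8 − 3 = 3; torsion from ∂_2 factors > 1: none. So H_1 = Z^3.
H_2: b_2 = 3 − 3 − 0 = 0; torsion from ∂_3 factors > 1: none. So H_2 = 0.

H_0 = Z,  H_1 = Z^3,  H_2 = 0.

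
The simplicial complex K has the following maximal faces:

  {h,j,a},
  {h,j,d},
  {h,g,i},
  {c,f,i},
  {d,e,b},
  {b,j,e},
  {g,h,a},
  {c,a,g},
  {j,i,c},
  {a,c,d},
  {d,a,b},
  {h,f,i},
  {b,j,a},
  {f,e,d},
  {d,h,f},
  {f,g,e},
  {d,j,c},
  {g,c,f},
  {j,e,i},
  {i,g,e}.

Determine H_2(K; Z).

H_2 = 0.

Fix the vertex order a < b < c < d < e < f < g < h < i < j and write every simplex with vertices in increasing order. Then dim K = 2 and the simplices of K are:

  0-simplices (10): a, b, c, d, e, f, g, h, i, j
  1-simplices (30): ab, ac, ad, ag, ah, aj, bd, be, bj, cd, cf, cg, ci, cj, de, df, dh, dj, ef, eg, ei, ej, fg, fh, fi, gh, gi, hi, hj, ij
  2-simplices (20): abd, abj, acd, acg, agh, ahj, bde, bej, cdj, cfg, cfi, cij, def, dfh, dhj, efg, egi, eij, fhi, ghi

so the chain groups are C_0 ≅ Z^10, C_1 ≅ Z^30, C_2 ≅ Z^20.

The boundary map ∂_1: C_1 → C_0 is given by ∂[p,q] = [q] − [p]. For instance
  ∂ei = i − e.
The resulting 10×30 matrix has rank 9, and its Smith normal form has invariant factors (1,1,1,1,1,1,1,1,1).

Boundary ∂_2: C_2 → C_1 sends each 2-simplex [p,q,r] to [q,r] − [p,r] + [p,q]. For instance
  ∂def = ef − df + de,
  ∂agh = gh − ah + ag.
This gives a 30×20 integer matrix of rank 20; reducing to Smith normal form yields diagonal entries (1,1,1,1,1,1,1,1,1,1,1,1,1,1,1,1,1,1,1,2).

Reading off H_k = ker ∂_k / im ∂_{k+1}:

  H_2: rank ker ∂_2 − rank ∂_3 = (20 − 20) − 0 = 0, and there is no ∂_3, so H_2 = 0.

(K is a triangulation of the Klein bottle.)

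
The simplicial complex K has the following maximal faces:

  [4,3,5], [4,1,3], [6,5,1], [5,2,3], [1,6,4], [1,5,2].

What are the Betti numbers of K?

K has 6 vertices, 12 edges, 6 triangles.
rank ∂_0 = 0, rank ∂_1 = 5 ⇒ b_0 = 6 − 0 − 5 = 1; all invariant factors of ∂_1 are 1 so no torsion. So H_0 ≅ Z.
rank ∂_1 = 5, rank ∂_2 = 6 ⇒ b_1 = 12 − 5 − 6 = 1; all invariant factors of ∂_2 are 1 so no torsion. So H_1 ≅ Z.
rank ∂_2 = 6, rank ∂_3 = 0 ⇒ b_2 = 6 − 6 − 0 = 0. So H_2 ≅ 0.

b_0 = 1, b_1 = 1, b_2 = 0.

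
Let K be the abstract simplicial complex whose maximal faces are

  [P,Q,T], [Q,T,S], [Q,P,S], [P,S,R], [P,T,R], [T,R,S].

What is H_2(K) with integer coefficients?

H_2 = Z.

K has 5 vertices, 9 edges, 6 triangles.
rank ∂_2 = 5, rank ∂_3 = 0 ⇒ b_2 = 6 − 5 − 0 = 1. So H_2 ≅ Z.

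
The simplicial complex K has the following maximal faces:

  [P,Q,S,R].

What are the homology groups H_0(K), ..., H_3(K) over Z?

We work with the vertex ordering P < Q < R < S. The simplices of K, each written with vertices in increasing order, are:

  0-simplices (4): P, Q, R, S
  1-simplices (6): PQ, PR, PS, QR, QS, RS
  2-simplices (4): PQR, PQS, PRS, QRS
  3-simplices (1): PQRS

so the chain groups are C_0 ≅ Z^4, C_1 ≅ Z^6, C_2 ≅ Z^4, C_3 ≅ Z^1.

The boundary map ∂_1: C_1 → C_0 sends each edge [p,q] (with p < q) to q − p.
The resulting 4×6 matrix has rank 3, and its Smith normal form has invariant factors (1,1,1).

The boundary map ∂_2: C_2 → C_1 acts by ∂[p,q,r] = [q,r] − [p,r] + [p,q]. For instance
  ∂PQR = QR − PR + PQ,
  ∂PRS = RS − PS + PR.
This gives a 6×4 integer matrix of rank 3; reducing to Smith normal form yields diagonal entries (1,1,1).

Boundary ∂_3: C_3 → C_2 sends each 3-simplex σ to the alternating sum Σ_i (−1)^i (σ with its i-th vertex removed). For instance
  ∂PQRS = QRS − PRS + PQS − PQR.
The 4×1 boundary matrix has rank 1 and Smith normal form diag(1).

Now H_k = ker ∂_k / im ∂_{k+1}, so:

  H_0: rank C_0 − rank ∂_1 = 4 − 3 = 1, and the invariant factors of ∂_1 are all 1, so H_0 = Z.
  H_1: rank ker ∂_1 − rank ∂_2 = (6 − 3) − 3 = 0, and the invariant factors of ∂_2 are all 1, so H_1 = 0.
  H_2: rank ker ∂_2 − rank ∂_3 = (4 − 3) − 1 = 0, and the invariant factors of ∂_3 are all 1, so H_2 = 0.
  H_3: rank ker ∂_3 − rank ∂_4 = (1 − 1) − 0 = 0, and there is no ∂_4, so H_3 = 0.

(K is a triangulation of the 3-simplex.)

H_0 ≅ Z,  H_1 = 0,  H_2 = 0,  H_3 = 0.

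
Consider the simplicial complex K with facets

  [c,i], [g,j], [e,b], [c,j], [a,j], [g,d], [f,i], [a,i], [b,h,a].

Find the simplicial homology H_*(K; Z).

H_0 = Z,  H_1 = Z,  H_2 = 0.

Take the total order a < b < c < d < e < f < g < h < i < j on the vertex set. Then K (dimension 2) consists of the simplices:

  0-simplices (10): a, b, c, d, e, f, g, h, i, j
  1-simplices (11): ab, ah, ai, aj, be, bh, ci, cj, dg, fi, gj
  2-simplices (1): abh

giving chain groups C_0 ≅ Z^10, C_1 ≅ Z^11, C_2 ≅ Z^1.

The boundary map ∂_1: C_1 → C_0 sends each edge [p,q] (with p < q) to q − p. For instance
  ∂aj = j − a.
The 10×11 boundary matrix has rank 9 and Smith normal form diag(1,1,1,1,1,1,1,1,1).

Boundary ∂_2: C_2 → C_1 maps a triangle to the signed sum of its edges. For instance
  ∂abh = bh − ah + ab.
This gives a 11×1 integer matrix of rank 1; reducing to Smith normal form yields diagonal entries (1).

Now H_k = ker ∂_k / im ∂_{k+1}, so:

  H_0: rank C_0 − rank ∂_1 = 10 − 9 = 1, and the invariant factors of ∂_1 are all 1, so H_0 ≅ Z.
  H_1: rank ker ∂_1 − rank ∂_2 = (11 − 9) − 1 = 1, and the invariant factors of ∂_2 are all 1, so H_1 ≅ Z.
  H_2: rank ker ∂_2 − rank ∂_3 = (1 − 1) − 0 = 0, and there is no ∂_3, so H_2 ≅ 0.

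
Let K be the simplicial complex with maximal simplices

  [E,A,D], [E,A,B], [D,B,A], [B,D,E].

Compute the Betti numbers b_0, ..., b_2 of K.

b_0 = 1, b_1 = 0, b_2 = 1.

Take the total order A < B < D < E on the vertex set. Then K (dimension 2) consists of the simplices:

  0-simplices (4): A, B, D, E
  1-simplices (6): AB, AD, AE, BD, BE, DE
  2-simplices (4): ABD, ABE, ADE, BDE

so the chain groups are C_0 ≅ Z^4, C_1 ≅ Z^6, C_2 ≅ Z^4.

The boundary map ∂_1: C_1 → C_0 maps an edge to its endpoints' difference, ∂[p,q] = q − p. For instance
  ∂BD = D − B.
As a 4×6 matrix over Z this has rank 3, with invariant factors (1,1,1).

∂_2: C_2 → C_1 sends each 2-simplex [p,q,r] to [q,r] − [p,r] + [p,q]. For instance
  ∂ABD = BD − AD + AB,
  ∂BDE = DE − BE + BD.
The 6×4 boundary matrix has rank 3 and Smith normal form diag(1,1,1).

Computing H_k = (kernel of ∂_k) / (image of ∂_{k+1}):

  H_0: rank C_0 − rank ∂_1 = 4 − 3 = 1, and the invariant factors of ∂_1 are all 1, so H_0 = Z.
  H_1: rank ker ∂_1 − rank ∂_2 = (6 − 3) − 3 = 0, and the invariant factors of ∂_2 are all 1, so H_1 = 0.
  H_2: rank ker ∂_2 − rank ∂_3 = (4 − 3) − 0 = 1, and there is no ∂_3, so H_2 = Z.

Hence the Betti numbers are b_0 = 1, b_1 = 0, b_2 = 1.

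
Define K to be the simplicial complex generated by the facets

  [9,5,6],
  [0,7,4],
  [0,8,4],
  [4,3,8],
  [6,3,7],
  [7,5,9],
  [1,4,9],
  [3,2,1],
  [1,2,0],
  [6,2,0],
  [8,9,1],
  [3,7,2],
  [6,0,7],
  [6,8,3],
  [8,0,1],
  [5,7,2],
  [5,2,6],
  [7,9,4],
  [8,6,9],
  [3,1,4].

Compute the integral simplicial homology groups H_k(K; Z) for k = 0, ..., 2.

H_0 ≅ Z,  H_1 ≅ Z ⊕ Z/2Z,  H_2 = 0.

Fix the vertex order 0 < 1 < 2 < 3 < 4 < 5 < 6 < 7 < 8 < 9 and write every simplex with vertices in increasing order. Then dim K = 2 and the simplices of K are:

  0-simplices (10): [0], [1], [2], [3], [4], [5], [6], [7], [8], [9]
  1-simplices (30): (30 of them)
  2-simplices (20): (20 of them)

Hence C_0 ≅ Z^10, C_1 ≅ Z^30, C_2 ≅ Z^20.

Boundary ∂_1: C_1 → C_0 maps an edge to its endpoints' difference, ∂[p,q] = q − p.
The resulting 10×30 matrix has rank 9, and its Smith normal form has invariant factors (1,1,1,1,1,1,1,1,1).

Boundary ∂_2: C_2 → C_1 maps a triangle to the signed sum of its edges. For instance
  ∂[2,3,7] = [3,7] − [2,7] + [2,3],
  ∂[1,4,9] = [4,9] − [1,9] + [1,4].
The 30×20 boundary matrix has rank 20 and Smith normal form diag(1,1,1,1,1,1,1,1,1,1,1,1,1,1,1,1,1,1,1,2).

Computing H_k = (kernel of ∂_k) / (image of ∂_{k+1}):

  H_0: rank C_0 − rank ∂_1 = 10 − 9 = 1, and the invariant factors of ∂_1 are all 1, so H_0 = Z.
  H_1: rank ker ∂_1 − rank ∂_2 = (30 − 9) − 20 = 1, and ∂_2 has invariant factor 2 > 1, so H_1 = Z ⊕ Z/2Z.
  H_2: rank ker ∂_2 − rank ∂_3 = (20 − 20) − 0 = 0, and there is no ∂_3, so H_2 = 0.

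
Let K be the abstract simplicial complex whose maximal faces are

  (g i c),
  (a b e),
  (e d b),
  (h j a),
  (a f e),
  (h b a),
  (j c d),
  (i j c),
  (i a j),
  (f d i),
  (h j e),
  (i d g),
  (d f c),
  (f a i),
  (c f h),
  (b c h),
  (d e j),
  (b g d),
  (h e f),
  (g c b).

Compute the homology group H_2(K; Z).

We work with the vertex ordering a < b < c < d < e < f < g < h < i < j. The simplices of K, each written with vertices in increasing order, are:

  0-simplices (10): a, b, c, d, e, f, g, h, i, j
  1-simplices (30): ab, ae, af, ah, ai, aj, bc, bd, be, bg, bh, cd, cf, cg, ch, ci, cj, de, df, dg, di, dj, ef, eh, ej, fh, fi, gi, hj, ij
  2-simplices (20): abe, abh, aef, afi, ahj, aij, bcg, bch, bde, bdg, cdf, cdj, cfh, cgi, cij, dej, dfi, dgi, efh, ehj

Hence C_0 ≅ Z^10, C_1 ≅ Z^30, C_2 ≅ Z^20.

Boundary ∂_1: C_1 → C_0 maps an edge to its endpoints' difference, ∂[p,q] = q − p. For instance
  ∂fh = h − f.
This gives a 10×30 integer matrix of rank 9; reducing to Smith normal form yields diagonal entries (1,1,1,1,1,1,1,1,1).

The boundary map ∂_2: C_2 → C_1 maps a triangle to the signed sum of its edges. For instance
  ∂ahj = hj − aj + ah,
  ∂cdf = df − cf + cd.
As a 30×20 matrix over Z this has rank 20, with invariant factors (1,1,1,1,1,1,1,1,1,1,1,1,1,1,1,1,1,1,1,2).

Now H_k = ker ∂_k / im ∂_{k+1}, so:

  H_2: rank ker ∂_2 − rank ∂_3 = (20 − 20) − 0 = 0, and there is no ∂_3, so H_2 ≅ 0.

(K is a triangulation of the Klein bottle.)

H_2 = 0.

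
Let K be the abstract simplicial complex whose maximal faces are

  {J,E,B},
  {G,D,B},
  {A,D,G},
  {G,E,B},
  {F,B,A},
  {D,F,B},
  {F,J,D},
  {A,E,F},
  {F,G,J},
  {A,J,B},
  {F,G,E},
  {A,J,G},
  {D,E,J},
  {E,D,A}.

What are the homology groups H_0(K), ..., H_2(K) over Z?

We work with the vertex ordering A < B < D < E < F < G < J. The simplices of K, each written with vertices in increasing order, are:

  0-simplices (7): A, B, D, E, F, G, J
  1-simplices (21): AB, AD, AE, AF, AG, AJ, BD, BE, BF, BG, BJ, DE, DF, DG, DJ, EF, EG, EJ, FG, FJ, GJ
  2-simplices (14): ABF, ABJ, ADE, ADG, AEF, AGJ, BDF, BDG, BEG, BEJ, DEJ, DFJ, EFG, FGJ

Hence C_0 ≅ Z^7, C_1 ≅ Z^21, C_2 ≅ Z^14.

The boundary map ∂_1: C_1 → C_0 maps an edge to its endpoints' difference, ∂[p,q] = q − p. For instance
  ∂EG = G − E.
The 7×21 boundary matrix has rank 6 and Smith normal form diag(1,1,1,1,1,1).

∂_2: C_2 → C_1 acts by ∂[p,q,r] = [q,r] − [p,r] + [p,q]. For instance
  ∂BDG = DG − BG + BD,
  ∂ABF = BF − AF + AB.
This gives a 21×14 integer matrix of rank 13; reducing to Smith normal form yields diagonal entries (1,1,1,1,1,1,1,1,1,1,1,1,1).

Now H_k = ker ∂_k / im ∂_{k+1}, so:

  H_0: rank C_0 − rank ∂_1 = 7 − 6 = 1, and the invariant factors of ∂_1 are all 1, so H_0 = Z.
  H_1: rank ker ∂_1 − rank ∂_2 = (21 − 6) − 13 = 2, and the invariant factors of ∂_2 are all 1, so H_1 = Z^2.
  H_2: rank ker ∂_2 − rank ∂_3 = (14 − 13) − 0 = 1, and there is no ∂_3, so H_2 = Z.

H_0 = Z,  H_1 = Z^2,  H_2 = Z.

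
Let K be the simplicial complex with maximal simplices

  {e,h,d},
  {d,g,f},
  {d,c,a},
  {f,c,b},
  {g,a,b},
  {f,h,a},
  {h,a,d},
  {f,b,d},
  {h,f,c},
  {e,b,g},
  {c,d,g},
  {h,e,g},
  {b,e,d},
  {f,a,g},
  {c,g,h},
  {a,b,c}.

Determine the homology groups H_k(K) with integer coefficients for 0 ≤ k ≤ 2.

Take the total order a < b < c < d < e < f < g < h on the vertex set. Then K (dimension 2) consists of the simplices:

  0-simplices (8): a, b, c, d, e, f, g, h
  1-simplices (24): ab, ac, ad, af, ag, ah, bc, bd, be, bf, bg, cd, cf, cg, ch, de, df, dg, dh, eg, eh, fg, fh, gh
  2-simplices (16): abc, abg, acd, adh, afg, afh, bcf, bde, bdf, beg, cdg, cfh, cgh, deh, dfg, egh

so the chain groups are C_0 ≅ Z^8, C_1 ≅ Z^24, C_2 ≅ Z^16.

The boundary map ∂_1: C_1 → C_0 is given by ∂[p,q] = [q] − [p]. For instance
  ∂de = e − d.
The resulting 8×24 matrix has rank 7, and its Smith normal form has invariant factors (1,1,1,1,1,1,1).

∂_2: C_2 → C_1 maps a triangle to the signed sum of its edges. For instance
  ∂cgh = gh − ch + cg,
  ∂beg = eg − bg + be.
This gives a 24×16 integer matrix of rank 15; reducing to Smith normal form yields diagonal entries (1,1,1,1,1,1,1,1,1,1,1,1,1,1,1).

Now H_k = ker ∂_k / im ∂_{k+1}, so:

  H_0: rank C_0 − rank ∂_1 = 8 − 7 = 1, and the invariant factors of ∂_1 are all 1, so H_0 ≅ Z.
  H_1: rank ker ∂_1 − rank ∂_2 = (24 − 7) − 15 = 2, and the invariant factors of ∂_2 are all 1, so H_1 ≅ Z^2.
  H_2: rank ker ∂_2 − rank ∂_3 = (16 − 15) − 0 = 1, and there is no ∂_3, so H_2 ≅ Z.

As a check, the Euler characteristic is 8 − 24 + 16 = 0, which agrees with 1 − 2 + 1 = 0.
(K is a triangulation of the torus T^2.)

H_0 = Z,  H_1 = Z^2,  H_2 = Z.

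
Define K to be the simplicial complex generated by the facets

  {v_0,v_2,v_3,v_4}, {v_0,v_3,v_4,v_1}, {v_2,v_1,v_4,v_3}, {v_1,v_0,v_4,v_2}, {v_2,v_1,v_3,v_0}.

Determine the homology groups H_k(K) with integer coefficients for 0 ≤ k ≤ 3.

Fix the vertex order v_0 < v_1 < v_2 < v_3 < v_4 and write every simplex with vertices in increasing order. Then dim K = 3 and the simplices of K are:

  0-simplices (5): [v_0], [v_1], [v_2], [v_3], [v_4]
  1-simplices (10): [v_0,v_1], [v_0,v_2], [v_0,v_3], [v_0,v_4], [v_1,v_2], [v_1,v_3], [v_1,v_4], [v_2,v_3], [v_2,v_4], [v_3,v_4]
  2-simplices (10): [v_0,v_1,v_2], [v_0,v_1,v_3], [v_0,v_1,v_4], [v_0,v_2,v_3], [v_0,v_2,v_4], [v_0,v_3,v_4], [v_1,v_2,v_3], [v_1,v_2,v_4], [v_1,v_3,v_4], [v_2,v_3,v_4]
  3-simplices (5): [v_0,v_1,v_2,v_3], [v_0,v_1,v_2,v_4], [v_0,v_1,v_3,v_4], [v_0,v_2,v_3,v_4], [v_1,v_2,v_3,v_4]

giving chain groups C_0 ≅ Z^5, C_1 ≅ Z^10, C_2 ≅ Z^10, C_3 ≅ Z^5.

The boundary map ∂_1: C_1 → C_0 sends each edge [p,q] (with p < q) to q − p.
This gives a 5×10 integer matrix of rank 4; reducing to Smith normal form yields diagonal entries (1,1,1,1).

The boundary map ∂_2: C_2 → C_1 acts by ∂[p,q,r] = [q,r] − [p,r] + [p,q]. For instance
  ∂[v_0,v_1,v_2] = [v_1,v_2] − [v_0,v_2] + [v_0,v_1],
  ∂[v_1,v_3,v_4] = [v_3,v_4] − [v_1,v_4] + [v_1,v_3].
This gives a 10×10 integer matrix of rank 6; reducing to Smith normal form yields diagonal entries (1,1,1,1,1,1).

Boundary ∂_3: C_3 → C_2 sends each 3-simplex σ to the alternating sum Σ_i (−1)^i (σ with its i-th vertex removed). For instance
  ∂[v_0,v_1,v_2,v_3] = [v_1,v_2,v_3] − [v_0,v_2,v_3] + [v_0,v_1,v_3] − [v_0,v_1,v_2],
  ∂[v_0,v_1,v_3,v_4] = [v_1,v_3,v_4] − [v_0,v_3,v_4] + [v_0,v_1,v_4] − [v_0,v_1,v_3].
The resulting 10×5 matrix has rank 4, and its Smith normal form has invariant factors (1,1,1,1).

Computing H_k = (kernel of ∂_k) / (image of ∂_{k+1}):

  H_0: rank C_0 − rank ∂_1 = 5 − 4 = 1, and the invariant factors of ∂_1 are all 1, so H_0 = Z.
  H_1: rank ker ∂_1 − rank ∂_2 = (10 − 4) − 6 = 0, and the invariant factors of ∂_2 are all 1, so H_1 = 0.
  H_2: rank ker ∂_2 − rank ∂_3 = (10 − 6) − 4 = 0, and the invariant factors of ∂_3 are all 1, so H_2 = 0.
  H_3: rank ker ∂_3 − rank ∂_4 = (5 − 4) − 0 = 1, and there is no ∂_4, so H_3 = Z.

As a check, the Euler characteristic is 5 − 10 + 10 − 5 = 0, which agrees with 1 − 0 + 0 − 1 = 0.

H_0 ≅ Z,  H_1 = 0,  H_2 = 0,  H_3 ≅ Z.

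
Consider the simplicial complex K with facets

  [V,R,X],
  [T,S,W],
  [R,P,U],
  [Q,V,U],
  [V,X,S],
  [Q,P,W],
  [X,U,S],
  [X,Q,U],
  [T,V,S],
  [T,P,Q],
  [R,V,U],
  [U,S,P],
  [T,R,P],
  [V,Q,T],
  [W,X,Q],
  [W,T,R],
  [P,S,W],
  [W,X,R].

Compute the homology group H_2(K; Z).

Take the total order P < Q < R < S < T < U < V < W < X on the vertex set. Then K (dimension 2) consists of the simplices:

  0-simplices (9): P, Q, R, S, T, U, V, W, X
  1-simplices (27): PQ, PR, PS, PT, PU, PW, QT, QU, QV, QW, QX, RT, RU, RV, RW, RX, ST, SU, SV, SW, SX, TV, TW, UV, UX, VX, WX
  2-simplices (18): PQT, PQW, PRT, PRU, PSU, PSW, QTV, QUV, QUX, QWX, RTW, RUV, RVX, RWX, STV, STW, SUX, SVX

so the chain groups are C_0 ≅ Z^9, C_1 ≅ Z^27, C_2 ≅ Z^18.

Boundary ∂_1: C_1 → C_0 maps an edge to its endpoints' difference, ∂[p,q] = q − p.
As a 9×27 matrix over Z this has rank 8, with invariant factors (1,1,1,1,1,1,1,1).

Boundary ∂_2: C_2 → C_1 maps a triangle to the signed sum of its edges. For instance
  ∂PQT = QT − PT + PQ,
  ∂QUX = UX − QX + QU.
As a 27×18 matrix over Z this has rank 18, with invariant factors (1,1,1,1,1,1,1,1,1,1,1,1,1,1,1,1,1,2).

Computing H_k = (kernel of ∂_k) / (image of ∂_{k+1}):

  H_2: rank ker ∂_2 − rank ∂_3 = (18 − 18) − 0 = 0, and there is no ∂_3, so H_2 ≅ 0.

H_2 = 0.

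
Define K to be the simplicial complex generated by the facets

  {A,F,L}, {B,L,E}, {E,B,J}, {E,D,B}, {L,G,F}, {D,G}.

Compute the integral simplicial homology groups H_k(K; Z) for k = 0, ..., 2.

H_0 ≅ Z,  H_1 ≅ Z,  H_2 = 0.

Order the vertices as A < B < D < E < F < G < J < L. Listing each simplex with vertices in this order, K has dimension 2 with simplices:

  0-simplices (8): A, B, D, E, F, G, J, L
  1-simplices (13): AF, AL, BD, BE, BJ, BL, DE, DG, EJ, EL, FG, FL, GL
  2-simplices (5): AFL, BDE, BEJ, BEL, FGL

Hence C_0 ≅ Z^8, C_1 ≅ Z^13, C_2 ≅ Z^5.

The boundary map ∂_1: C_1 → C_0 sends each edge [p,q] (with p < q) to q − p.
The resulting 8×13 matrix has rank 7, and its Smith normal form has invariant factors (1,1,1,1,1,1,1).

∂_2: C_2 → C_1 acts by ∂[p,q,r] = [q,r] − [p,r] + [p,q]. For instance
  ∂BEL = EL − BL + BE,
  ∂BEJ = EJ − BJ + BE.
The resulting 13×5 matrix has rank 5, and its Smith normal form has invariant factors (1,1,1,1,1).

Reading off H_k = ker ∂_k / im ∂_{k+1}:

  H_0: rank C_0 − rank ∂_1 = 8 − 7 = 1, and the invariant factors of ∂_1 are all 1, so H_0 ≅ Z.
  H_1: rank ker ∂_1 − rank ∂_2 = (13 − 7) − 5 = 1, and the invariant factors of ∂_2 are all 1, so H_1 ≅ Z.
  H_2: rank ker ∂_2 − rank ∂_3 = (5 − 5) − 0 = 0, and there is no ∂_3, so H_2 ≅ 0.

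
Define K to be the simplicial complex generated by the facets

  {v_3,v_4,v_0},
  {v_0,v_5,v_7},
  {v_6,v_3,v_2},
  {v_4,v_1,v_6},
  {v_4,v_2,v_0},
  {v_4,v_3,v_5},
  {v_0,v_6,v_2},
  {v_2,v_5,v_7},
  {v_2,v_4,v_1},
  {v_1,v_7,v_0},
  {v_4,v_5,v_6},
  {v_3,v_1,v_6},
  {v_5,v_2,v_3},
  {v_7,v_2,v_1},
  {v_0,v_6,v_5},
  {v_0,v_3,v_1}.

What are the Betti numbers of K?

We work with the vertex ordering v_0 < v_1 < v_2 < v_3 < v_4 < v_5 < v_6 < v_7. The simplices of K, each written with vertices in increasing order, are:

  0-simplices (8): [v_0], [v_1], [v_2], [v_3], [v_4], [v_5], [v_6], [v_7]
  1-simplices (24): (24 of them)
  2-simplices (16): (16 of them)

giving chain groups C_0 ≅ Z^8, C_1 ≅ Z^24, C_2 ≅ Z^16.

Boundary ∂_1: C_1 → C_0 is given by ∂[p,q] = [q] − [p]. For instance
  ∂[v_0,v_5] = [v_5] − [v_0].
As a 8×24 matrix over Z this has rank 7, with invariant factors (1,1,1,1,1,1,1).

Boundary ∂_2: C_2 → C_1 sends each 2-simplex [p,q,r] to [q,r] − [p,r] + [p,q]. For instance
  ∂[v_0,v_5,v_7] = [v_5,v_7] − [v_0,v_7] + [v_0,v_5],
  ∂[v_0,v_2,v_6] = [v_2,v_6] − [v_0,v_6] + [v_0,v_2].
As a 24×16 matrix over Z this has rank 15, with invariant factors (1,1,1,1,1,1,1,1,1,1,1,1,1,1,1).

Reading off H_k = ker ∂_k / im ∂_{k+1}:

  H_0: rank C_0 − rank ∂_1 = 8 − 7 = 1, and the invariant factors of ∂_1 are all 1, so H_0 ≅ Z.
  H_1: rank ker ∂_1 − rank ∂_2 = (24 − 7) − 15 = 2, and the invariant factors of ∂_2 are all 1, so H_1 ≅ Z^2.
  H_2: rank ker ∂_2 − rank ∂_3 = (16 − 15) − 0 = 1, and there is no ∂_3, so H_2 ≅ Z.

Hence the Betti numbers are b_0 = 1, b_1 = 2, b_2 = 1.

b_0 = 1, b_1 = 2, b_2 = 1.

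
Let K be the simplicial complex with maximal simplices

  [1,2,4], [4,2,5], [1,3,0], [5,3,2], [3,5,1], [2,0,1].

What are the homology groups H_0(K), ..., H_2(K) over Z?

H_0 = Z,  H_1 = Z,  H_2 = 0.

Take the total order 0 < 1 < 2 < 3 < 4 < 5 on the vertex set. Then K (dimension 2) consists of the simplices:

  0-simplices (6): [0], [1], [2], [3], [4], [5]
  1-simplices (12): [0,1], [0,2], [0,3], [1,2], [1,3], [1,4], [1,5], [2,3], [2,4], [2,5], [3,5], [4,5]
  2-simplices (6): [0,1,2], [0,1,3], [1,2,4], [1,3,5], [2,3,5], [2,4,5]

Hence C_0 ≅ Z^6, C_1 ≅ Z^12, C_2 ≅ Z^6.

∂_1: C_1 → C_0 is given by ∂[p,q] = [q] − [p]. For instance
  ∂[0,1] = [1] − [0].
This gives a 6×12 integer matrix of rank 5; reducing to Smith normal form yields diagonal entries (1,1,1,1,1).

∂_2: C_2 → C_1 sends each 2-simplex [p,q,r] to [q,r] − [p,r] + [p,q]. For instance
  ∂[0,1,3] = [1,3] − [0,3] + [0,1],
  ∂[2,4,5] = [4,5] − [2,5] + [2,4].
The resulting 12×6 matrix has rank 6, and its Smith normal form has invariant factors (1,1,1,1,1,1).

Reading off H_k = ker ∂_k / im ∂_{k+1}:

  H_0: rank C_0 − rank ∂_1 = 6 − 5 = 1, and the invariant factors of ∂_1 are all 1, so H_0 = Z.
  H_1: rank ker ∂_1 − rank ∂_2 = (12 − 5) − 6 = 1, and the invariant factors of ∂_2 are all 1, so H_1 = Z.
  H_2: rank ker ∂_2 − rank ∂_3 = (6 − 6) − 0 = 0, and there is no ∂_3, so H_2 = 0.

(K is a triangulation of the cylinder S^1 x I.)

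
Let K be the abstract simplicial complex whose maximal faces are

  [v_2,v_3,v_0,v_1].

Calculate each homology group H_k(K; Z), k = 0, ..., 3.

H_0 = Z,  H_1 = 0,  H_2 = 0,  H_3 = 0.

Order the vertices as v_0 < v_1 < v_2 < v_3. Listing each simplex with vertices in this order, K has dimension 3 with simplices:

  0-simplices (4): [v_0], [v_1], [v_2], [v_3]
  1-simplices (6): [v_0,v_1], [v_0,v_2], [v_0,v_3], [v_1,v_2], [v_1,v_3], [v_2,v_3]
  2-simplices (4): [v_0,v_1,v_2], [v_0,v_1,v_3], [v_0,v_2,v_3], [v_1,v_2,v_3]
  3-simplices (1): [v_0,v_1,v_2,v_3]

giving chain groups C_0 ≅ Z^4, C_1 ≅ Z^6, C_2 ≅ Z^4, C_3 ≅ Z^1.

The boundary map ∂_1: C_1 → C_0 sends each edge [p,q] (with p < q) to q − p.
This gives a 4×6 integer matrix of rank 3; reducing to Smith normal form yields diagonal entries (1,1,1).

Boundary ∂_2: C_2 → C_1 maps a triangle to the signed sum of its edges. For instance
  ∂[v_0,v_1,v_3] = [v_1,v_3] − [v_0,v_3] + [v_0,v_1],
  ∂[v_0,v_2,v_3] = [v_2,v_3] − [v_0,v_3] + [v_0,v_2].
As a 6×4 matrix over Z this has rank 3, with invariant factors (1,1,1).

∂_3: C_3 → C_2 sends each 3-simplex σ to the alternating sum Σ_i (−1)^i (σ with its i-th vertex removed). For instance
  ∂[v_0,v_1,v_2,v_3] = [v_1,v_2,v_3] − [v_0,v_2,v_3] + [v_0,v_1,v_3] − [v_0,v_1,v_2].
The resulting 4×1 matrix has rank 1, and its Smith normal form has invariant factors (1).

Reading off H_k = ker ∂_k / im ∂_{k+1}:

  H_0: rank C_0 − rank ∂_1 = 4 − 3 = 1, and the invariant factors of ∂_1 are all 1, so H_0 = Z.
  H_1: rank ker ∂_1 − rank ∂_2 = (6 − 3) − 3 = 0, and the invariant factors of ∂_2 are all 1, so H_1 = 0.
  H_2: rank ker ∂_2 − rank ∂_3 = (4 − 3) − 1 = 0, and the invariant factors of ∂_3 are all 1, so H_2 = 0.
  H_3: rank ker ∂_3 − rank ∂_4 = (1 − 1) − 0 = 0, and there is no ∂_4, so H_3 = 0.

(K is a triangulation of the 3-simplex.)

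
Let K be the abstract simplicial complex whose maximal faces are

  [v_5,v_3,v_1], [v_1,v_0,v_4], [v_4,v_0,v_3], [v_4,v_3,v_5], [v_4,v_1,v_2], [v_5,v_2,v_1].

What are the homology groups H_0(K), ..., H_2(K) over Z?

H_0 = Z,  H_1 = Z,  H_2 = 0.

We work with the vertex ordering v_0 < v_1 < v_2 < v_3 < v_4 < v_5. The simplices of K, each written with vertices in increasing order, are:

  0-simplices (6): [v_0], [v_1], [v_2], [v_3], [v_4], [v_5]
  1-simplices (12): [v_0,v_1], [v_0,v_3], [v_0,v_4], [v_1,v_2], [v_1,v_3], [v_1,v_4], [v_1,v_5], [v_2,v_4], [v_2,v_5], [v_3,v_4], [v_3,v_5], [v_4,v_5]
  2-simplices (6): [v_0,v_1,v_4], [v_0,v_3,v_4], [v_1,v_2,v_4], [v_1,v_2,v_5], [v_1,v_3,v_5], [v_3,v_4,v_5]

giving chain groups C_0 ≅ Z^6, C_1 ≅ Z^12, C_2 ≅ Z^6.

Boundary ∂_1: C_1 → C_0 sends each edge [p,q] (with p < q) to q − p. For instance
  ∂[v_1,v_2] = [v_2] − [v_1].
This gives a 6×12 integer matrix of rank 5; reducing to Smith normal form yields diagonal entries (1,1,1,1,1).

The boundary map ∂_2: C_2 → C_1 acts by ∂[p,q,r] = [q,r] − [p,r] + [p,q]. For instance
  ∂[v_1,v_3,v_5] = [v_3,v_5] − [v_1,v_5] + [v_1,v_3],
  ∂[v_3,v_4,v_5] = [v_4,v_5] − [v_3,v_5] + [v_3,v_4].
As a 12×6 matrix over Z this has rank 6, with invariant factors (1,1,1,1,1,1).

From H_k ≅ ker(∂_k) / im(∂_{k+1}) we obtain:

  H_0: rank C_0 − rank ∂_1 = 6 − 5 = 1, and the invariant factors of ∂_1 are all 1, so H_0 = Z.
  H_1: rank ker ∂_1 − rank ∂_2 = (12 − 5) − 6 = 1, and the invariant factors of ∂_2 are all 1, so H_1 = Z.
  H_2: rank ker ∂_2 − rank ∂_3 = (6 − 6) − 0 = 0, and there is no ∂_3, so H_2 = 0.

(K is a triangulation of the cylinder S^1 x I.)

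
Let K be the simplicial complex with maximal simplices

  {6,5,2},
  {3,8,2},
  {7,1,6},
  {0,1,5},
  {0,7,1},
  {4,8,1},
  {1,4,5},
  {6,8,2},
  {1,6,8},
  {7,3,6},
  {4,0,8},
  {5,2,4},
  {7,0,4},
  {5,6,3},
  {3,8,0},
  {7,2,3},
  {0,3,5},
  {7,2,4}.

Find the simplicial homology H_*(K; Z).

Order the vertices as 0 < 1 < 2 < 3 < 4 < 5 < 6 < 7 < 8. Listing each simplex with vertices in this order, K has dimension 2 with simplices:

  0-simplices (9): [0], [1], [2], [3], [4], [5], [6], [7], [8]
  1-simplices (27): (27 of them)
  2-simplices (18): [0,1,5], [0,1,7], [0,3,5], [0,3,8], [0,4,7], [0,4,8], [1,4,5], [1,4,8], [1,6,7], [1,6,8], [2,3,7], [2,3,8], [2,4,5], [2,4,7], [2,5,6], [2,6,8], [3,5,6], [3,6,7]

so the chain groups are C_0 ≅ Z^9, C_1 ≅ Z^27, C_2 ≅ Z^18.

Boundary ∂_1: C_1 → C_0 maps an edge to its endpoints' difference, ∂[p,q] = q − p. For instance
  ∂[2,4] = [4] − [2].
The 9×27 boundary matrix has rank 8 and Smith normal form diag(1,1,1,1,1,1,1,1).

∂_2: C_2 → C_1 maps a triangle to the signed sum of its edges. For instance
  ∂[2,3,8] = [3,8] − [2,8] + [2,3],
  ∂[1,6,8] = [6,8] − [1,8] + [1,6].
The resulting 27×18 matrix has rank 18, and its Smith normal form has invariant factors (1,1,1,1,1,1,1,1,1,1,1,1,1,1,1,1,1,2).

From H_k ≅ ker(∂_k) / im(∂_{k+1}) we obtain:

  H_0: rank C_0 − rank ∂_1 = 9 − 8 = 1, and the invariant factors of ∂_1 are all 1, so H_0 = Z.
  H_1: rank ker ∂_1 − rank ∂_2 = (27 − 8) − 18 = 1, and ∂_2 has invariant factor 2 > 1, so H_1 = Z ⊕ Z/2.
  H_2: rank ker ∂_2 − rank ∂_3 = (18 − 18) − 0 = 0, and there is no ∂_3, so H_2 = 0.

H_0 = Z,  H_1 = Z ⊕ Z/2,  H_2 = 0.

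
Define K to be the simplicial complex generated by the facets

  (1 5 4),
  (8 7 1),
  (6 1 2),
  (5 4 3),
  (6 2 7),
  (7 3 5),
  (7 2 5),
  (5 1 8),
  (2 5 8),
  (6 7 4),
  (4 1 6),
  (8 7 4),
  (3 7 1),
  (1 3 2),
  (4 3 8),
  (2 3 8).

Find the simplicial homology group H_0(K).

Fix the vertex order 1 < 2 < 3 < 4 < 5 < 6 < 7 < 8 and write every simplex with vertices in increasing order. Then dim K = 2 and the simplices of K are:

  0-simplices (8): [1], [2], [3], [4], [5], [6], [7], [8]
  1-simplices (24): (24 of them)
  2-simplices (16): [1,2,3], [1,2,6], [1,3,7], [1,4,5], [1,4,6], [1,5,8], [1,7,8], [2,3,8], [2,5,7], [2,5,8], [2,6,7], [3,4,5], [3,4,8], [3,5,7], [4,6,7], [4,7,8]

Hence C_0 ≅ Z^8, C_1 ≅ Z^24, C_2 ≅ Z^16.

∂_1: C_1 → C_0 is given by ∂[p,q] = [q] − [p].
The resulting 8×24 matrix has rank 7, and its Smith normal form has invariant factors (1,1,1,1,1,1,1).

The boundary map ∂_2: C_2 → C_1 sends each 2-simplex [p,q,r] to [q,r] − [p,r] + [p,q]. For instance
  ∂[3,4,8] = [4,8] − [3,8] + [3,4],
  ∂[1,2,3] = [2,3] − [1,3] + [1,2].
The resulting 24×16 matrix has rank 15, and its Smith normal form has invariant factors (1,1,1,1,1,1,1,1,1,1,1,1,1,1,1).

From H_k ≅ ker(∂_k) / im(∂_{k+1}) we obtain:

  H_0: rank C_0 − rank ∂_1 = 8 − 7 = 1, and the invariant factors of ∂_1 are all 1, so H_0 ≅ Z.

H_0 ≅ Z.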